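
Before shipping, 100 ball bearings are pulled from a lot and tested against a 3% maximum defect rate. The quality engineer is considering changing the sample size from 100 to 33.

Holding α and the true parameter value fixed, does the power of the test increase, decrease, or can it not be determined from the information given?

It decreases.

With less data the test statistic is noisier; under Ha, more outcomes land inside the acceptance region.
Since power = 1 − β and β increases, power decreases.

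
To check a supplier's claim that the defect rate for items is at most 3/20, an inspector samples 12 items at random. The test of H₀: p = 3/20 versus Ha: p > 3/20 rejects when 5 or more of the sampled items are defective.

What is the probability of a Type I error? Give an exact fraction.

The significance level is the probability, assuming p = 3/20, of seeing 5 or more defectives in 12 draws.
Via the complement, α = 1 − Σ_{j=0}^{4} C(12,j)(3/20)^j(17/20)^{12-j} = 9798413783967/409600000000000.

9798413783967/409600000000000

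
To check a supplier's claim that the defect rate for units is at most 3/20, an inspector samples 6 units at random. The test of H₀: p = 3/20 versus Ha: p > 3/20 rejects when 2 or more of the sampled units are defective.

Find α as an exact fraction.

2861001/12800000

The significance level is the probability, assuming p = 3/20, of seeing 2 or more defectives in 6 draws.
Computing the lower-tail complement: 1 − 9938999/12800000 = 2861001/12800000.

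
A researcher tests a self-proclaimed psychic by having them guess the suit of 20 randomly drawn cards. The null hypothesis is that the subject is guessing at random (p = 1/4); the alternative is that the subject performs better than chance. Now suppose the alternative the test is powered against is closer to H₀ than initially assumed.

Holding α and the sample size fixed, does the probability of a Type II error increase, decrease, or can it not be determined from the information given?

A smaller departure from H₀ means the test statistic under Ha is distributed closer to where it would be under H₀; rejection becomes less likely.

It increases.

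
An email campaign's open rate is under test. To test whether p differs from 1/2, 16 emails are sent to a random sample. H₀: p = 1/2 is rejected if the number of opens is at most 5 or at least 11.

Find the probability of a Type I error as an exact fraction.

The significance level is the null-hypothesis probability of the rejection region {≤5} ∪ {≥11}.
The two tails are symmetric, so α = 2·(1 + 16 + 120 + 560 + 1820 + 4368)/2^16 = 13770/65536 = 6885/32768.

6885/32768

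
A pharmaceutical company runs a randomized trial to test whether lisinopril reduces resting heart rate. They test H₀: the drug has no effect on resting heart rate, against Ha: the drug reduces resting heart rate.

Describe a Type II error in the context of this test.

A Type II error is failing to reject H₀ when H₀ is false.
Here that means concluding there is insufficient evidence that the drug works when actually the drug reduces resting heart rate.

A Type II error would mean concluding that the drug has no effect on resting heart rate (or at least failing to establish that the drug reduces resting heart rate) when in fact the drug reduces resting heart rate.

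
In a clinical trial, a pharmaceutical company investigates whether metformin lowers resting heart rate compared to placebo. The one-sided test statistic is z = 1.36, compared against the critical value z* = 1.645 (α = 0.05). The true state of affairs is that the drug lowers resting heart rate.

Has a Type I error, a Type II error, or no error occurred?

Type II error

The conventional null hypothesis is that the drug has no effect on resting heart rate.
Since z = 1.36 ≤ z* = 1.645, H₀ is not rejected.
H₀ is false (actually the drug lowers resting heart rate).
Failing to reject a false H₀ is a Type II error.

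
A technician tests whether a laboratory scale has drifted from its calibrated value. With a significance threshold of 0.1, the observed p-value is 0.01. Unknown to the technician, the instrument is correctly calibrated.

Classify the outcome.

The conventional null hypothesis is that the instrument is correctly calibrated.
Since p = 0.01 < α = 0.1, H₀ is rejected.
H₀ is true (actually the instrument is correctly calibrated).
Rejecting a true H₀ is a Type I error.

Type I error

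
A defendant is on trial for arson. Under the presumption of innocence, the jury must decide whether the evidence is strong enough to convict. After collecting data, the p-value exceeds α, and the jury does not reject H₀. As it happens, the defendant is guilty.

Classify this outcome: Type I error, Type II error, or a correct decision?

Type II error

The conventional null hypothesis here is that the defendant is innocent.
H₀ was not rejected, but H₀ is actually false.
Failing to reject a false null hypothesis is a Type II error (false negative).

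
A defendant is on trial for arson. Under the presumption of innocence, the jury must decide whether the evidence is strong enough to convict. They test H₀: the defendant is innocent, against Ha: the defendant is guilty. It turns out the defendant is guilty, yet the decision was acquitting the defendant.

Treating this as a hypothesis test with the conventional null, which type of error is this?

'Acquitting the defendant' corresponds to failing to reject H₀.
H₀ was not rejected but H₀ is false — a Type II error (false negative).

Type II error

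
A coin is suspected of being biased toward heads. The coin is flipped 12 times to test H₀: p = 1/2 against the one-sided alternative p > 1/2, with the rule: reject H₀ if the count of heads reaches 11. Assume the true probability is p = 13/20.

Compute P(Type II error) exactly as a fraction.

3922160441778411/4096000000000000

A Type II error is failing to reject when Ha holds: with p = 13/20, β = P(S ≤ 10).
Adding the binomial probabilities P(S=0)+…+P(S=10) at p = 13/20 gives 3922160441778411/4096000000000000.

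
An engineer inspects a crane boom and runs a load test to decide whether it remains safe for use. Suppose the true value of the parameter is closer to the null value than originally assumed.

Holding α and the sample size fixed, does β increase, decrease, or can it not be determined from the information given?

It increases.

When the true parameter is near the null value, the test has a harder time distinguishing Ha from H₀.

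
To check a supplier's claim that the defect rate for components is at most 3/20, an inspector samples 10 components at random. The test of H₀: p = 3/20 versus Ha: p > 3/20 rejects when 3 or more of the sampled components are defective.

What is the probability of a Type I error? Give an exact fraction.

α = P(reject H₀ | H₀ true) = P(Y ≥ 3 | p = 3/20), Y ~ Binomial(10, 3/20).
α = 1 − P(Y ≤ 2) = 1 − 2099702989741/2560000000000 = 460297010259/2560000000000.

460297010259/2560000000000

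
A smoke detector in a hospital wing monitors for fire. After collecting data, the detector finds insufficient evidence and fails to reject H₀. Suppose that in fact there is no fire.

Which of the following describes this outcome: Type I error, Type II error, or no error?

No error — this is a correct decision.

The conventional null hypothesis here is that there is no fire.
The test retained a true H₀ — the decision matches the true state.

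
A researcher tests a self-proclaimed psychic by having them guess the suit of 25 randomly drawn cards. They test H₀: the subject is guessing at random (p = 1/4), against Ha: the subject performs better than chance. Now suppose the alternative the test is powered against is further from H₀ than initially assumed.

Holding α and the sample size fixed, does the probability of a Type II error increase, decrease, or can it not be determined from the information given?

It decreases.

A bigger departure from H₀ is easier for the test to detect, so it fails to reject less often.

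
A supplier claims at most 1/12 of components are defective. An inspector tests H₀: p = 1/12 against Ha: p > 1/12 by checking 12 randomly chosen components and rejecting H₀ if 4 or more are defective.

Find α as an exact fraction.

41104502839/2972033482752

Under H₀, Y ~ Binomial(12, 1/12); the Type I error rate is P(Y ≥ 4).
Computing the lower-tail complement: 1 − 2930928979913/2972033482752 = 41104502839/2972033482752.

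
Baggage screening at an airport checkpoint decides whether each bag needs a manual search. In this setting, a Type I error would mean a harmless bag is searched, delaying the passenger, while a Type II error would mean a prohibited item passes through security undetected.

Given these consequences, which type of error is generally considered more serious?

Type II error

The Type II consequence (a prohibited item passes through security undetected) is more severe than the Type I consequence (a harmless bag is searched, delaying the passenger).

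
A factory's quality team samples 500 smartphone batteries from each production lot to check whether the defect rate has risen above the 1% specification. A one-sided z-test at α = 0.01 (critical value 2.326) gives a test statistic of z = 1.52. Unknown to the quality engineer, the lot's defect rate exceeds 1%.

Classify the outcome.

Type II error

The conventional null hypothesis is that the lot's defect rate is 1% (within specification).
Since z = 1.52 ≤ z* = 2.326, H₀ is not rejected.
H₀ is false (actually the lot's defect rate exceeds 1%).
Failing to reject a false H₀ is a Type II error.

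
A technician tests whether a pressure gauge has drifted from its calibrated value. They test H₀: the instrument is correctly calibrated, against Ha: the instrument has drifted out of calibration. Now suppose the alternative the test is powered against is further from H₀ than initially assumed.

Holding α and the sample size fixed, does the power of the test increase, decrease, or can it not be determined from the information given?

A larger true effect moves the Ha sampling distribution further from the H₀ critical value, making rejection more likely when Ha is true.
Since power = 1 − β and β decreases, power increases.

It increases.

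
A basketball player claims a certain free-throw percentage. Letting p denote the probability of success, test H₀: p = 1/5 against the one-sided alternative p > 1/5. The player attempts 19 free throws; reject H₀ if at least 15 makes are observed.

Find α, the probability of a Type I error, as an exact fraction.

211417/3814697265625

α = P(reject H₀ | H₀ true) = P(Y ≥ 15 | p = 1/5), with Y ~ Binomial(19, 1/5).
Summing C(19,j)(1/5)^j(4/5)^{19−j} for j = 15,…,19 gives 211417/3814697265625.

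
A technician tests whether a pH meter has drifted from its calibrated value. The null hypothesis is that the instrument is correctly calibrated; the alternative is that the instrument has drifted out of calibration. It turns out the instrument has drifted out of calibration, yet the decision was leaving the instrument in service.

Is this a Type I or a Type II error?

'Leaving the instrument in service' corresponds to failing to reject H₀.
H₀ was not rejected but H₀ is false — a Type II error (false negative).

Type II error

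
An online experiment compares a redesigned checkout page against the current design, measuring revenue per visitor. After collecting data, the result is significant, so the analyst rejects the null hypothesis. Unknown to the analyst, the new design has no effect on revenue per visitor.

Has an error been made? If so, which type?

Type I error

The conventional null hypothesis here is that the new design has no effect on revenue per visitor.
H₀ was rejected, but H₀ is actually true.
Rejecting a true null hypothesis is a Type I error (false positive).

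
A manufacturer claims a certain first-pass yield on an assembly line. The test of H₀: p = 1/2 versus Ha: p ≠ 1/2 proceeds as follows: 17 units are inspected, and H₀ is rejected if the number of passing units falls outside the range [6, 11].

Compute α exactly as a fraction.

Under H₀, S ~ Binomial(17, 1/2); α is the probability of landing in either tail, P(S ≤ 5) + P(S ≥ 12).
Each tail has probability (1 + 17 + 136 + 680 + 2380 + 6188)/131072; doubling gives α = 18804/131072 = 4701/32768.

4701/32768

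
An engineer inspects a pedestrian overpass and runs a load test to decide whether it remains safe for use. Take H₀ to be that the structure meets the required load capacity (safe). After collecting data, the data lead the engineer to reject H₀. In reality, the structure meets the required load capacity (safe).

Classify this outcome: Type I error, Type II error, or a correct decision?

H₀ was rejected, but H₀ is actually true.
Rejecting a true null hypothesis is a Type I error (false positive).

Type I error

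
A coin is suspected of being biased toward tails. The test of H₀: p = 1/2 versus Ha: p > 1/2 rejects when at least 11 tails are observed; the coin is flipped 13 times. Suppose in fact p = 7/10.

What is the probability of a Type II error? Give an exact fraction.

A Type II error is failing to reject when Ha holds: with p = 7/10, β = P(X ≤ 10).
Adding the binomial probabilities P(X=0)+…+P(X=10) at p = 7/10 gives 7788298257/9765625000.

7788298257/9765625000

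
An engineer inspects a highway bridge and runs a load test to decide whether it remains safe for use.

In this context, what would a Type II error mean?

With the conventional null hypothesis that the structure meets the required load capacity (safe):
A Type II error is failing to reject H₀ when H₀ is false.
Here that means keeping the structure open when actually the structure is structurally deficient.

A Type II error would mean concluding that the structure meets the required load capacity (safe) (or at least failing to establish that the structure is structurally deficient) when in fact the structure is structurally deficient.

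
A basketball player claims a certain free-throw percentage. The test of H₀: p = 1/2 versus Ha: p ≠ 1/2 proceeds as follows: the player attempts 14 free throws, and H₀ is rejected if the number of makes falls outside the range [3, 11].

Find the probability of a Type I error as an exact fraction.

Under H₀, K ~ Binomial(14, 1/2); α is the probability of landing in either tail, P(K ≤ 2) + P(K ≥ 12).
The two tails are symmetric, so α = 2·(1 + 14 + 91)/2^14 = 212/16384 = 53/4096.

53/4096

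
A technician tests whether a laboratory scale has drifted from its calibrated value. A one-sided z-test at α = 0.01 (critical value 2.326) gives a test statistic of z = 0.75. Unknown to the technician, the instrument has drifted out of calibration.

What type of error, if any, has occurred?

The conventional null hypothesis is that the instrument is correctly calibrated.
Since z = 0.75 ≤ z* = 2.326, H₀ is not rejected.
H₀ is false (actually the instrument has drifted out of calibration).
Failing to reject a false H₀ is a Type II error.

Type II error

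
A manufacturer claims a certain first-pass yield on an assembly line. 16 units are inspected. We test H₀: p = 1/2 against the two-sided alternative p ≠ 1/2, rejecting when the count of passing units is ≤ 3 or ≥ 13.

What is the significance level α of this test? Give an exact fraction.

697/32768

Under H₀, Y ~ Binomial(16, 1/2); α is the probability of landing in either tail, P(Y ≤ 3) + P(Y ≥ 13).
By symmetry, α = 2·P(Y ≤ 3) = 2·(1 + 16 + 120 + 560)/65536 = 1394/65536 = 697/32768.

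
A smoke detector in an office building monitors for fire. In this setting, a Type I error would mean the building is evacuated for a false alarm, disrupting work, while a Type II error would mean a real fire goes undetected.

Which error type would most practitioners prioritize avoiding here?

Type II error

The Type II consequence (a real fire goes undetected) is more severe than the Type I consequence (the building is evacuated for a false alarm, disrupting work).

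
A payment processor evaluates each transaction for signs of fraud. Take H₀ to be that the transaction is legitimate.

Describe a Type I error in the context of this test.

A Type I error is rejecting H₀ when H₀ is true.
Here that means blocking the transaction and freezing the card when actually the transaction is legitimate.

A Type I error would mean concluding that the transaction is fraudulent when in fact the transaction is legitimate.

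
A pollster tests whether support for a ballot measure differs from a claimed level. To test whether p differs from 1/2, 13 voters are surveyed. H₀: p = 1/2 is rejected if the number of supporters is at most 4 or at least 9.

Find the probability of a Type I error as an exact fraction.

1093/4096

The significance level is the null-hypothesis probability of the rejection region {≤4} ∪ {≥9}.
By symmetry, α = 2·P(K ≤ 4) = 2·(1 + 13 + 78 + 286 + 715)/8192 = 2186/8192 = 1093/4096.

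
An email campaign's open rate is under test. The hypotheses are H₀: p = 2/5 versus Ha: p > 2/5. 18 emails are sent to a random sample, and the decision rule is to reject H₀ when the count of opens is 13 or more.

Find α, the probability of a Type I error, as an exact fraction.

Under H₀, S ~ Binomial(18, 2/5), and α = P(S ≥ 13).
Summing C(18,j)(2/5)^j(3/5)^{18−j} for j = 13,…,18 gives 21936406528/3814697265625.

21936406528/3814697265625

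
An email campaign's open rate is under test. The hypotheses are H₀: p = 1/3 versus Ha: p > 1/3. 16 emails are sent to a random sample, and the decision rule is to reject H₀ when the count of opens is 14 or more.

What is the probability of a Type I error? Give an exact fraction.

19/1594323

α = P(reject H₀ | H₀ true) = P(X ≥ 14 | p = 1/3), with X ~ Binomial(16, 1/3).
P(X ≥ 14) = Σ_{j=14}^{16} C(16,j)·(1/3)^j·(2/3)^{16-j} = 19/1594323.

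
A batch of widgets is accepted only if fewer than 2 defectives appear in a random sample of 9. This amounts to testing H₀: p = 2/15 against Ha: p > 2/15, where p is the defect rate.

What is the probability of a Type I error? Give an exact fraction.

Under H₀, S ~ Binomial(9, 2/15); the Type I error rate is P(S ≥ 2).
α = 1 − P(S ≤ 1) = 1 − 25287652351/38443359375 = 13155707024/38443359375.

13155707024/38443359375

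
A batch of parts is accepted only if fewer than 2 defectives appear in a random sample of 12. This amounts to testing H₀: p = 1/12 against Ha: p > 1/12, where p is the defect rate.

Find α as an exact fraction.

2353932024203/8916100448256

Under H₀, Y ~ Binomial(12, 1/12); the Type I error rate is P(Y ≥ 2).
Via the complement, α = 1 − Σ_{j=0}^{1} C(12,j)(1/12)^j(11/12)^{12-j} = 2353932024203/8916100448256.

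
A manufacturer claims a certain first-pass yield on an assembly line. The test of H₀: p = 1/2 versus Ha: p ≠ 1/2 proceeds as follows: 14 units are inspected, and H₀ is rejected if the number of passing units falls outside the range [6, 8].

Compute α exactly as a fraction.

3473/8192

α = P(Y ≤ 5 or Y ≥ 9 | p = 1/2), Y ~ Binomial(14, 1/2).
Each tail has probability (1 + 14 + 91 + 364 + 1001 + 2002)/16384; doubling gives α = 6946/16384 = 3473/8192.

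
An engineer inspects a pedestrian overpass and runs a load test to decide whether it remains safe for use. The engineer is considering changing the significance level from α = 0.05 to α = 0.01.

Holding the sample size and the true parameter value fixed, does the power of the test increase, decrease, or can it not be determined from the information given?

A smaller α moves the rejection region further into the tail. With the alternative true, more outcomes now fall outside the rejection region, so failing to reject becomes more likely.
Since power = 1 − β and β increases, power decreases.

It decreases.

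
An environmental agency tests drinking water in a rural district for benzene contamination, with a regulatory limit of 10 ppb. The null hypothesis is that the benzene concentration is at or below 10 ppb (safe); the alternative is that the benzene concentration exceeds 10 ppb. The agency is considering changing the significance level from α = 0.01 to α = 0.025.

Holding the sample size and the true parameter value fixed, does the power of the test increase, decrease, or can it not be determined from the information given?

Relaxing α lowers the evidence threshold; under Ha, outcomes that previously fell short now trigger rejection.
Since power = 1 − β and β decreases, power increases.

It increases.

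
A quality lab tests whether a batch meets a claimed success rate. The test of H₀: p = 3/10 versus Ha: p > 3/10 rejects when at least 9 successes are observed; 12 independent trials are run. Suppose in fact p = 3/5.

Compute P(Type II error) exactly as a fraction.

Under the alternative p = 3/5, Y ~ Binomial(12, 3/5); β is the probability the test does not reject, P(Y < 9).
Equivalently, β = 1 − P(Y ≥ 9) = 37825328/48828125.

37825328/48828125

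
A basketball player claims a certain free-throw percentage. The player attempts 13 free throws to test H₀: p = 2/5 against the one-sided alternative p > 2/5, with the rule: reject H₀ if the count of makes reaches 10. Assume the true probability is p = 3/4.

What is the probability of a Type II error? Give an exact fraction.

3487541/8388608

A Type II error is failing to reject when Ha holds: with p = 3/4, β = P(Y ≤ 9).
Equivalently, β = 1 − P(Y ≥ 10) = 3487541/8388608.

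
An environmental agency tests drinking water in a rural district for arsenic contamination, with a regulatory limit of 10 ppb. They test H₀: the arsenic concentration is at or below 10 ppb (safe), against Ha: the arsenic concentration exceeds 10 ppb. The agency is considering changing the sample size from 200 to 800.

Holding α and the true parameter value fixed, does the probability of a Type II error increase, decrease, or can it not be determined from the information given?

A larger sample reduces the standard error, pulling the sampling distribution under Ha further from the non-rejection region.

It decreases.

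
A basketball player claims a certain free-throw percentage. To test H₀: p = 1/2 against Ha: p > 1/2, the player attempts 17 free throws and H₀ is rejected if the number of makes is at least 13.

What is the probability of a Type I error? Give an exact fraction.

1607/65536

Under H₀, K ~ Binomial(17, 1/2), and α = P(K ≥ 13).
That's C(17,13) + C(17,14) + C(17,15) + C(17,16) + C(17,17) over 2^17, i.e. (2380 + 680 + 136 + 17 + 1)/131072 = 3214/131072 = 1607/65536.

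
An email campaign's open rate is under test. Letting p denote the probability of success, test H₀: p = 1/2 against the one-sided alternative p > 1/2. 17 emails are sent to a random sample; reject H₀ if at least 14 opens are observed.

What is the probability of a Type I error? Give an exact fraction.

Under H₀, X ~ Binomial(17, 1/2), and α = P(X ≥ 14).
Summing the upper tail: (680 + 136 + 17 + 1) / 2^17 = 834/131072 = 417/65536.

417/65536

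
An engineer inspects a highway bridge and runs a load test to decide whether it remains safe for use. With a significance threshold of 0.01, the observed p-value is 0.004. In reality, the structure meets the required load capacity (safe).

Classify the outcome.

Type I error

The conventional null hypothesis is that the structure meets the required load capacity (safe).
Since p = 0.004 < α = 0.01, H₀ is rejected.
H₀ is true (actually the structure meets the required load capacity (safe)).
Rejecting a true H₀ is a Type I error.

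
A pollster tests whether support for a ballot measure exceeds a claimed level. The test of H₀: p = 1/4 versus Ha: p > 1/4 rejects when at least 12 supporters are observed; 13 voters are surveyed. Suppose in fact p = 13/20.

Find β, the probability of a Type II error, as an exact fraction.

9937124893407747/10240000000000000

Under the alternative p = 13/20, S ~ Binomial(13, 13/20); β is the probability the test does not reject, P(S < 12).
Summing C(13,j)·(13/20)^j·(7/20)^{13-j} for j = 0..11 gives 9937124893407747/10240000000000000.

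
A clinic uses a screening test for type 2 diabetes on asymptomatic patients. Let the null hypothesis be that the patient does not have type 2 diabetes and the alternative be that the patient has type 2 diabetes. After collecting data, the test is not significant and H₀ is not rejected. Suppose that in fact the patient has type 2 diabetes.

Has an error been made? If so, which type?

H₀ was not rejected, but H₀ is actually false.
Failing to reject a false null hypothesis is a Type II error (false negative).

Type II error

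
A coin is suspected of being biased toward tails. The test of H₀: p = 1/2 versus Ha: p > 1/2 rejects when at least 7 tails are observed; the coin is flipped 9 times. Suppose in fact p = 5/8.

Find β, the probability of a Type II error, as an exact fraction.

24101307/33554432

A Type II error is failing to reject when Ha holds: with p = 5/8, β = P(S ≤ 6).
Adding the binomial probabilities P(S=0)+…+P(S=6) at p = 5/8 gives 24101307/33554432.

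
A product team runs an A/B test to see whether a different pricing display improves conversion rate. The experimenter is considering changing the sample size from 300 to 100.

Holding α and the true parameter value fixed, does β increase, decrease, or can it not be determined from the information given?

It increases.

A smaller sample increases the standard error, so the sampling distributions under H₀ and Ha overlap more.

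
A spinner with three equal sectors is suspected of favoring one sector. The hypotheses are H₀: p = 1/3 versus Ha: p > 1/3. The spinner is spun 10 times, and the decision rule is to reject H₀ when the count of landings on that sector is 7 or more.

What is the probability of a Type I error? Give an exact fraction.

Under H₀, X ~ Binomial(10, 1/3), and α = P(X ≥ 7).
Adding the binomial terms for j = 7 through 10 with p = 1/3 yields 43/2187.

43/2187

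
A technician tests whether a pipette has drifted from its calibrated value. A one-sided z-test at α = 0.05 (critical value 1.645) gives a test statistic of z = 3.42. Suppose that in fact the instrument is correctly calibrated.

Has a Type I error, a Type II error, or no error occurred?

Type I error

The conventional null hypothesis is that the instrument is correctly calibrated.
Since z = 3.42 > z* = 1.645, H₀ is rejected.
H₀ is true (actually the instrument is correctly calibrated).
Rejecting a true H₀ is a Type I error.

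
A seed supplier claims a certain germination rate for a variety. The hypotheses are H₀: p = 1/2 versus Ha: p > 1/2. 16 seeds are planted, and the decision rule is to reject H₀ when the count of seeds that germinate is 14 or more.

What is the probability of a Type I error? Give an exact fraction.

α = P(reject H₀ | H₀ true) = P(Y ≥ 14 | p = 1/2), with Y ~ Binomial(16, 1/2).
P(Y ≥ 14) = [C(16,14) + C(16,15) + C(16,16)] / 2^16 = (120 + 16 + 1) / 65536 = 137/65536.

137/65536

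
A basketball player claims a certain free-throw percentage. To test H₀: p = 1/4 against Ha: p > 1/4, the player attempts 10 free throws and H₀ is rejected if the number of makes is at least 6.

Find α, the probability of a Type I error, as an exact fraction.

10343/524288

The Type I error probability is α = P(S ≥ 6) computed under H₀, where S ~ Binomial(10, 1/4).
Adding the binomial terms for j = 6 through 10 with p = 1/4 yields 10343/524288.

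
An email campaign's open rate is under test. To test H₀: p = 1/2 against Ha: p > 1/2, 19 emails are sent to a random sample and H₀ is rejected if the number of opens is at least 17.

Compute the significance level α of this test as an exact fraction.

191/524288

Under H₀, Y ~ Binomial(19, 1/2), and α = P(Y ≥ 17).
P(Y ≥ 17) = [C(19,17) + C(19,18) + C(19,19)] / 2^19 = (171 + 19 + 1) / 524288 = 191/524288.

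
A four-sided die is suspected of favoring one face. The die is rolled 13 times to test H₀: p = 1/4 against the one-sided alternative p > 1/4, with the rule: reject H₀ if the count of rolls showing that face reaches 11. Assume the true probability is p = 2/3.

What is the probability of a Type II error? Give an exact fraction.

Under the alternative p = 2/3, X ~ Binomial(13, 2/3); β is the probability the test does not reject, P(X < 11).
Summing C(13,j)·(2/3)^j·(1/3)^{13-j} for j = 0..10 gives 50857/59049.

50857/59049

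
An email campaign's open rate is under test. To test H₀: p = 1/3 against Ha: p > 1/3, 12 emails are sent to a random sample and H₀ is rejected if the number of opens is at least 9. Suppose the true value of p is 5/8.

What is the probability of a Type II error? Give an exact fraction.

Under the alternative p = 5/8, Y ~ Binomial(12, 5/8); β is the probability the test does not reject, P(Y < 9).
Equivalently, β = 1 − P(Y ≥ 9) = 49315179861/68719476736.

49315179861/68719476736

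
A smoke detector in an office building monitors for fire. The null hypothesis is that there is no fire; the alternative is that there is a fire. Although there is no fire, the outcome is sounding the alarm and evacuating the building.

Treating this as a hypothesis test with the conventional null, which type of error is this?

Type I error

'Sounding the alarm and evacuating the building' corresponds to rejecting H₀.
H₀ was rejected but H₀ is true — a Type I error (false positive).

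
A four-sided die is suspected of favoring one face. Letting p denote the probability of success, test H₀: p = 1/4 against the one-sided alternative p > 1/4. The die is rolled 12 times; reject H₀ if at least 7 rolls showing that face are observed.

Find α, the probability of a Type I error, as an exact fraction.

119561/8388608

α = P(reject H₀ | H₀ true) = P(K ≥ 7 | p = 1/4), with K ~ Binomial(12, 1/4).
Summing C(12,j)(1/4)^j(3/4)^{12−j} for j = 7,…,12 gives 119561/8388608.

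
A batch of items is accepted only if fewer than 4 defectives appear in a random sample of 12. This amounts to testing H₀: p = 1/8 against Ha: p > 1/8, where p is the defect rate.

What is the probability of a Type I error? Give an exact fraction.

The significance level is the probability, assuming p = 1/8, of seeing 4 or more defectives in 12 draws.
Via the complement, α = 1 − Σ_{j=0}^{3} C(12,j)(1/8)^j(7/8)^{12-j} = 3629108645/68719476736.

3629108645/68719476736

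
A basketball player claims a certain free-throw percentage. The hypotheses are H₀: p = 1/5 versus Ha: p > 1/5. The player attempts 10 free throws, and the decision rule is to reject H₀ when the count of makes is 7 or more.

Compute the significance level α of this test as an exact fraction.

8441/9765625

Under H₀, Y ~ Binomial(10, 1/5), and α = P(Y ≥ 7).
Adding the binomial terms for j = 7 through 10 with p = 1/5 yields 8441/9765625.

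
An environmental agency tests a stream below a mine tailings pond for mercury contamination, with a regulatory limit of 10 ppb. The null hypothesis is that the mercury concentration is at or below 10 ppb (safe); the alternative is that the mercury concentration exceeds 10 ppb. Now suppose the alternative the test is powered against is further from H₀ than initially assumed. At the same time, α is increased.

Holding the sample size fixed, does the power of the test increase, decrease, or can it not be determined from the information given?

The further the true parameter sits from the null value, the more of the Ha sampling distribution falls in the rejection region. With a larger α the critical value moves toward the center, so more of the Ha sampling distribution lies in the rejection region. Both changes push β in the same direction.
Since power = 1 − β and β decreases, power increases.

It increases.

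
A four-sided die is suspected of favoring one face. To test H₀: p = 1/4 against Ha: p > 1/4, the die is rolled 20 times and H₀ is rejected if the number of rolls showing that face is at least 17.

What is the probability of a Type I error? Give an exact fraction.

32551/1099511627776

Under H₀, K ~ Binomial(20, 1/4), and α = P(K ≥ 17).
P(K ≥ 17) = Σ_{j=17}^{20} C(20,j)·(1/4)^j·(3/4)^{20-j} = 32551/1099511627776.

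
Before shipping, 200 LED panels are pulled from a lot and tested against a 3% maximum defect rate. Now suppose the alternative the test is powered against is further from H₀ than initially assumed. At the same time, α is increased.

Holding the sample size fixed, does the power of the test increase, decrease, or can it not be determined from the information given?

It increases.

A bigger departure from H₀ is easier for the test to detect, so it fails to reject less often. A larger α widens the rejection region, so when the alternative is true more outcomes lead to rejection — failing to reject becomes less likely. Both changes push β in the same direction.
Since power = 1 − β and β decreases, power increases.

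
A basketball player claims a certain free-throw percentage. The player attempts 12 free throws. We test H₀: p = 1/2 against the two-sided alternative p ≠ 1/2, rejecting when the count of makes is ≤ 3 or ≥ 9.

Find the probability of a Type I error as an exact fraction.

Under H₀, Y ~ Binomial(12, 1/2); α is the probability of landing in either tail, P(Y ≤ 3) + P(Y ≥ 9).
Each tail has probability (1 + 12 + 66 + 220)/4096; doubling gives α = 598/4096 = 299/2048.

299/2048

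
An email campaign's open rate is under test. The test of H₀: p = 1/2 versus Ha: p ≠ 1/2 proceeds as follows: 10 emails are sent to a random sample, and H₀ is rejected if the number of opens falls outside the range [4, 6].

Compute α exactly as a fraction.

11/32

α = P(K ≤ 3 or K ≥ 7 | p = 1/2), K ~ Binomial(10, 1/2).
By symmetry, α = 2·P(K ≤ 3) = 2·(1 + 10 + 45 + 120)/1024 = 352/1024 = 11/32.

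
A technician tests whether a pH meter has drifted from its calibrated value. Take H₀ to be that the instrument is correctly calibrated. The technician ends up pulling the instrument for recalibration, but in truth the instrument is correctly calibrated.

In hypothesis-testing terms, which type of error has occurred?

'Pulling the instrument for recalibration' corresponds to rejecting H₀.
H₀ was rejected but H₀ is true — a Type I error (false positive).

Type I error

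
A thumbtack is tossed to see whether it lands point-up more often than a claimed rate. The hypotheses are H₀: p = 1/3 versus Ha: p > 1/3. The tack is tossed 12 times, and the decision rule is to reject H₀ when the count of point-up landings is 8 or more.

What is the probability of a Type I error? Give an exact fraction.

3323/177147

Under H₀, Y ~ Binomial(12, 1/3), and α = P(Y ≥ 8).
P(Y ≥ 8) = Σ_{j=8}^{12} C(12,j)·(1/3)^j·(2/3)^{12-j} = 3323/177147.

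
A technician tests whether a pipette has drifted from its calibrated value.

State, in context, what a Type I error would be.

A Type I error would mean concluding that the instrument has drifted out of calibration when in fact the instrument is correctly calibrated.

With the conventional null hypothesis that the instrument is correctly calibrated:
A Type I error is rejecting H₀ when H₀ is true.
Here that means pulling the instrument for recalibration when actually the instrument is correctly calibrated.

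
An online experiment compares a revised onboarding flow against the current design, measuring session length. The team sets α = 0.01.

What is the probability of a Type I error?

The significance level α is, by definition, the probability of a Type I error — P(reject H₀ | H₀ true).

0.01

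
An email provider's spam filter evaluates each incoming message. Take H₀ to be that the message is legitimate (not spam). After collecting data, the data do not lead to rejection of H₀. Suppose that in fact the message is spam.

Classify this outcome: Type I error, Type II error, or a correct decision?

Type II error

H₀ was not rejected, but H₀ is actually false.
Failing to reject a false null hypothesis is a Type II error (false negative).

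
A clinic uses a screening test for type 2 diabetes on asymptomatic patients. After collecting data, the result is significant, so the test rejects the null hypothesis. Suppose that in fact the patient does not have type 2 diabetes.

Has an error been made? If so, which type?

Type I error

The conventional null hypothesis here is that the patient does not have type 2 diabetes.
H₀ was rejected, but H₀ is actually true.
Rejecting a true null hypothesis is a Type I error (false positive).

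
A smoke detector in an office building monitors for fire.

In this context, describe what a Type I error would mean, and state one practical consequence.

With the conventional null hypothesis that there is no fire:
A Type I error is rejecting H₀ when H₀ is true.
Here that means sounding the alarm and evacuating the building when actually there is no fire.

A Type I error would mean concluding that there is a fire when in fact there is no fire. Consequence: the building is evacuated for a false alarm, disrupting work.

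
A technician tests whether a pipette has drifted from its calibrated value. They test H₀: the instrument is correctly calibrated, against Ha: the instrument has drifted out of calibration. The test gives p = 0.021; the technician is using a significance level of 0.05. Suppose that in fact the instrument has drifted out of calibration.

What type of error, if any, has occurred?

Since p = 0.021 < α = 0.05, H₀ is rejected.
H₀ is false (actually the instrument has drifted out of calibration).
The decision matches the true state — no error.

No error — this is a correct decision.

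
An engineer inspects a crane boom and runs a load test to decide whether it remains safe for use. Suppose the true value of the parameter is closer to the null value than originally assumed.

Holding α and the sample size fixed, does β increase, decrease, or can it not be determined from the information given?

It increases.

A smaller departure from H₀ means the test statistic under Ha is distributed closer to where it would be under H₀; rejection becomes less likely.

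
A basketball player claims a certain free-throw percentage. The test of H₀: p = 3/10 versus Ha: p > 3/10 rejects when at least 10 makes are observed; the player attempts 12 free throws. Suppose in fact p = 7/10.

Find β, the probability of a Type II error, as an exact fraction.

A Type II error is failing to reject when Ha holds: with p = 7/10, β = P(K ≤ 9).
Adding the binomial probabilities P(K=0)+…+P(K=9) at p = 7/10 gives 149436930429/200000000000.

149436930429/200000000000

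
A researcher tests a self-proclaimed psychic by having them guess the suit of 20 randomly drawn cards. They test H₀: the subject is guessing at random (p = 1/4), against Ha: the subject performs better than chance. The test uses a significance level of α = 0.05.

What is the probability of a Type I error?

0.05

The significance level α is, by definition, the probability of a Type I error — P(reject H₀ | H₀ true).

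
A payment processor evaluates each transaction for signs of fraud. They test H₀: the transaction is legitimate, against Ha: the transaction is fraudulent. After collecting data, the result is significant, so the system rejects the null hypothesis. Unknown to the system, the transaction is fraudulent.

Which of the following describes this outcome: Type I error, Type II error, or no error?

No error (correct decision).

The test rejected a false H₀ — the decision matches the true state.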